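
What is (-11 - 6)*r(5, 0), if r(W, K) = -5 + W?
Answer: 0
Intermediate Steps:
(-11 - 6)*r(5, 0) = (-11 - 6)*(-5 + 5) = -17*0 = 0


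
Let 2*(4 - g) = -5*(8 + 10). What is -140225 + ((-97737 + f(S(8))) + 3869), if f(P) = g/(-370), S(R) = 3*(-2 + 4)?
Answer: -86614459/370 ≈ -2.3409e+5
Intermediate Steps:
S(R) = 6 (S(R) = 3*2 = 6)
g = 49 (g = 4 - (-5)*(8 + 10)/2 = 4 - (-5)*18/2 = 4 - 1/2*(-90) = 4 + 45 = 49)
f(P) = -49/370 (f(P) = 49/(-370) = 49*(-1/370) = -49/370)
-140225 + ((-97737 + f(S(8))) + 3869) = -140225 + ((-97737 - 49/370) + 3869) = -140225 + (-36162739/370 + 3869) = -140225 - 34731209/370 = -86614459/370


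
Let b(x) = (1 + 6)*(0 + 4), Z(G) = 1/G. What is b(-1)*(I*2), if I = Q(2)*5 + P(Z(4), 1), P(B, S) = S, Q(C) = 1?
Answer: 336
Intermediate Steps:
I = 6 (I = 1*5 + 1 = 5 + 1 = 6)
b(x) = 28 (b(x) = 7*4 = 28)
b(-1)*(I*2) = 28*(6*2) = 28*12 = 336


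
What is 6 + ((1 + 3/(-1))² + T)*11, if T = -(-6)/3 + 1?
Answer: 83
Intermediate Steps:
T = 3 (T = -(-6)/3 + 1 = -2*(-1) + 1 = 2 + 1 = 3)
6 + ((1 + 3/(-1))² + T)*11 = 6 + ((1 + 3/(-1))² + 3)*11 = 6 + ((1 + 3*(-1))² + 3)*11 = 6 + ((1 - 3)² + 3)*11 = 6 + ((-2)² + 3)*11 = 6 + (4 + 3)*11 = 6 + 7*11 = 6 + 77 = 83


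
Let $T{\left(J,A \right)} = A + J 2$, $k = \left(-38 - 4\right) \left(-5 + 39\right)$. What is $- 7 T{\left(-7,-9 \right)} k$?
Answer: $-229908$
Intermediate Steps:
$k = -1428$ ($k = \left(-42\right) 34 = -1428$)
$T{\left(J,A \right)} = A + 2 J$
$- 7 T{\left(-7,-9 \right)} k = - 7 \left(-9 + 2 \left(-7\right)\right) \left(-1428\right) = - 7 \left(-9 - 14\right) \left(-1428\right) = \left(-7\right) \left(-23\right) \left(-1428\right) = 161 \left(-1428\right) = -229908$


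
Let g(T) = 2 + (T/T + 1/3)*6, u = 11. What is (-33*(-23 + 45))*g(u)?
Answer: -7260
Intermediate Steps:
g(T) = 10 (g(T) = 2 + (1 + 1*(1/3))*6 = 2 + (1 + 1/3)*6 = 2 + (4/3)*6 = 2 + 8 = 10)
(-33*(-23 + 45))*g(u) = -33*(-23 + 45)*10 = -33*22*10 = -726*10 = -7260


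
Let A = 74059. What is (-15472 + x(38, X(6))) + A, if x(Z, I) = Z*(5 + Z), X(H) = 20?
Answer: 60221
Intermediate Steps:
(-15472 + x(38, X(6))) + A = (-15472 + 38*(5 + 38)) + 74059 = (-15472 + 38*43) + 74059 = (-15472 + 1634) + 74059 = -13838 + 74059 = 60221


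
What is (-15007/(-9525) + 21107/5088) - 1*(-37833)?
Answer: 203753960599/5384800 ≈ 37839.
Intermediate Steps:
(-15007/(-9525) + 21107/5088) - 1*(-37833) = (-15007*(-1/9525) + 21107*(1/5088)) + 37833 = (15007/9525 + 21107/5088) + 37833 = 30822199/5384800 + 37833 = 203753960599/5384800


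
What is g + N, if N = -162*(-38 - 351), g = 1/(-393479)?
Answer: 24796259621/393479 ≈ 63018.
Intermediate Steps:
g = -1/393479 ≈ -2.5414e-6
N = 63018 (N = -162*(-389) = 63018)
g + N = -1/393479 + 63018 = 24796259621/393479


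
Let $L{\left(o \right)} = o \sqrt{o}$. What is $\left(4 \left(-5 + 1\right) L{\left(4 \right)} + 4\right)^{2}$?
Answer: $15376$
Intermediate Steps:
$L{\left(o \right)} = o^{\frac{3}{2}}$
$\left(4 \left(-5 + 1\right) L{\left(4 \right)} + 4\right)^{2} = \left(4 \left(-5 + 1\right) 4^{\frac{3}{2}} + 4\right)^{2} = \left(4 \left(-4\right) 8 + 4\right)^{2} = \left(\left(-16\right) 8 + 4\right)^{2} = \left(-128 + 4\right)^{2} = \left(-124\right)^{2} = 15376$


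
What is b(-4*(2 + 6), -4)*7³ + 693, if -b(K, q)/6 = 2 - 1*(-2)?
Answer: -7539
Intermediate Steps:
b(K, q) = -24 (b(K, q) = -6*(2 - 1*(-2)) = -6*(2 + 2) = -6*4 = -24)
b(-4*(2 + 6), -4)*7³ + 693 = -24*7³ + 693 = -24*343 + 693 = -8232 + 693 = -7539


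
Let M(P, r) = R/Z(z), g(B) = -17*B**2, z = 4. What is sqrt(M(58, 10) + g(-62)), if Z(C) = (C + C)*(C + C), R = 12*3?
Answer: I*sqrt(1045559)/4 ≈ 255.63*I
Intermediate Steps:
R = 36
Z(C) = 4*C**2 (Z(C) = (2*C)*(2*C) = 4*C**2)
M(P, r) = 9/16 (M(P, r) = 36/((4*4**2)) = 36/((4*16)) = 36/64 = 36*(1/64) = 9/16)
sqrt(M(58, 10) + g(-62)) = sqrt(9/16 - 17*(-62)**2) = sqrt(9/16 - 17*3844) = sqrt(9/16 - 65348) = sqrt(-1045559/16) = I*sqrt(1045559)/4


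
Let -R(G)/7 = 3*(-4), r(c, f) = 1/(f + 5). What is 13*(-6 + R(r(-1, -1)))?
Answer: 1014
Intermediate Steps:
r(c, f) = 1/(5 + f)
R(G) = 84 (R(G) = -21*(-4) = -7*(-12) = 84)
13*(-6 + R(r(-1, -1))) = 13*(-6 + 84) = 13*78 = 1014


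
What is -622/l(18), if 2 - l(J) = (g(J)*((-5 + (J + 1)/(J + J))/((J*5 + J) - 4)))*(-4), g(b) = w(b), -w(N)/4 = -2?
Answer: -72774/73 ≈ -996.90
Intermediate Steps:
w(N) = 8 (w(N) = -4*(-2) = 8)
g(b) = 8
l(J) = 2 + 32*(-5 + (1 + J)/(2*J))/(-4 + 6*J) (l(J) = 2 - 8*((-5 + (J + 1)/(J + J))/((J*5 + J) - 4))*(-4) = 2 - 8*((-5 + (1 + J)/((2*J)))/((5*J + J) - 4))*(-4) = 2 - 8*((-5 + (1 + J)*(1/(2*J)))/(6*J - 4))*(-4) = 2 - 8*((-5 + (1 + J)/(2*J))/(-4 + 6*J))*(-4) = 2 - 8*(-5 + (1 + J)/(2*J))/(-4 + 6*J)*(-4) = 2 - (-32)*(-5 + (1 + J)/(2*J))/(-4 + 6*J) = 2 + 32*(-5 + (1 + J)/(2*J))/(-4 + 6*J))
-622/l(18) = -622*9*(-2 + 3*18)/(4 - 38*18 + 3*18²) = -622*9*(-2 + 54)/(4 - 684 + 3*324) = -622*468/(4 - 684 + 972) = -622/(2*(1/18)*(1/52)*292) = -622/73/117 = -622*117/73 = -72774/73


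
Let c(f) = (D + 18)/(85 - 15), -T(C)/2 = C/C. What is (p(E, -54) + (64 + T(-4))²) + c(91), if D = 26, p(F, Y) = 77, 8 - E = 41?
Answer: 137257/35 ≈ 3921.6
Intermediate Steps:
E = -33 (E = 8 - 1*41 = 8 - 41 = -33)
T(C) = -2 (T(C) = -2*C/C = -2*1 = -2)
c(f) = 22/35 (c(f) = (26 + 18)/(85 - 15) = 44/70 = 44*(1/70) = 22/35)
(p(E, -54) + (64 + T(-4))²) + c(91) = (77 + (64 - 2)²) + 22/35 = (77 + 62²) + 22/35 = (77 + 3844) + 22/35 = 3921 + 22/35 = 137257/35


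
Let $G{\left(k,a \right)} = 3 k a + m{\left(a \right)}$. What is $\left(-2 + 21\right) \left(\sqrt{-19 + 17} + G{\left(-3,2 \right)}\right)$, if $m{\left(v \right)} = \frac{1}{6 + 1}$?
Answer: $- \frac{2375}{7} + 19 i \sqrt{2} \approx -339.29 + 26.87 i$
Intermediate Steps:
$m{\left(v \right)} = \frac{1}{7}$
$G{\left(k,a \right)} = \frac{1}{7} + 3 a k$ ($G{\left(k,a \right)} = 3 k a + \frac{1}{7} = 3 a k + \frac{1}{7} = \frac{1}{7} + 3 a k$)
$\left(-2 + 21\right) \left(\sqrt{-19 + 17} + G{\left(-3,2 \right)}\right) = \left(-2 + 21\right) \left(\sqrt{-19 + 17} + \left(\frac{1}{7} + 3 \cdot 2 \left(-3\right)\right)\right) = 19 \left(\sqrt{-2} + \left(\frac{1}{7} - 18\right)\right) = 19 \left(i \sqrt{2} - \frac{125}{7}\right) = 19 \left(- \frac{125}{7} + i \sqrt{2}\right) = - \frac{2375}{7} + 19 i \sqrt{2}$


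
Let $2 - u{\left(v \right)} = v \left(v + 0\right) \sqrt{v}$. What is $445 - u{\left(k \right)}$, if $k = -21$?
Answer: $443 + 441 i \sqrt{21} \approx 443.0 + 2020.9 i$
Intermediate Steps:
$u{\left(v \right)} = 2 - v^{\frac{5}{2}}$ ($u{\left(v \right)} = 2 - v \left(v + 0\right) \sqrt{v} = 2 - v v \sqrt{v} = 2 - v^{2} \sqrt{v} = 2 - v^{\frac{5}{2}}$)
$445 - u{\left(k \right)} = 445 - \left(2 - \left(-21\right)^{\frac{5}{2}}\right) = 445 - \left(2 - 441 i \sqrt{21}\right) = 443 + 441 i \sqrt{21}$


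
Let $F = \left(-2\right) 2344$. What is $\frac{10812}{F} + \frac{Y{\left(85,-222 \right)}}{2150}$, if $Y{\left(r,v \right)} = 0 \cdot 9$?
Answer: $- \frac{2703}{1172} \approx -2.3063$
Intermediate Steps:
$F = -4688$
$Y{\left(r,v \right)} = 0$
$\frac{10812}{F} + \frac{Y{\left(85,-222 \right)}}{2150} = \frac{10812}{-4688} + \frac{0}{2150} = 10812 \left(- \frac{1}{4688}\right) + 0 \cdot \frac{1}{2150} = - \frac{2703}{1172} + 0 = - \frac{2703}{1172}$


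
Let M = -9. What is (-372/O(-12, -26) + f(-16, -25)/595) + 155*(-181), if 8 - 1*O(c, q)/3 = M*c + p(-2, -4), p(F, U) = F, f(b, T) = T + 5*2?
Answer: -23368782/833 ≈ -28054.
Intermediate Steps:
f(b, T) = 10 + T (f(b, T) = T + 10 = 10 + T)
O(c, q) = 30 + 27*c (O(c, q) = 24 - 3*(-9*c - 2) = 24 - 3*(-2 - 9*c) = 24 + (6 + 27*c) = 30 + 27*c)
(-372/O(-12, -26) + f(-16, -25)/595) + 155*(-181) = (-372/(30 + 27*(-12)) + (10 - 25)/595) + 155*(-181) = (-372/(30 - 324) - 15*1/595) - 28055 = (-372/(-294) - 3/119) - 28055 = (-372*(-1/294) - 3/119) - 28055 = (62/49 - 3/119) - 28055 = 1033/833 - 28055 = -23368782/833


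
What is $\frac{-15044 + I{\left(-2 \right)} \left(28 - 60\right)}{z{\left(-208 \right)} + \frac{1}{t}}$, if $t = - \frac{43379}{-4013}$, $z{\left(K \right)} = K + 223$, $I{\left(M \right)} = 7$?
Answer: $- \frac{30105026}{29759} \approx -1011.6$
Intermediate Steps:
$z{\left(K \right)} = 223 + K$
$t = \frac{43379}{4013}$ ($t = \left(-43379\right) \left(- \frac{1}{4013}\right) = \frac{43379}{4013} \approx 10.81$)
$\frac{-15044 + I{\left(-2 \right)} \left(28 - 60\right)}{z{\left(-208 \right)} + \frac{1}{t}} = \frac{-15044 + 7 \left(28 - 60\right)}{\left(223 - 208\right) + \frac{1}{\frac{43379}{4013}}} = \frac{-15044 + 7 \left(28 - 60\right)}{15 + \frac{4013}{43379}} = \frac{-15044 + 7 \left(-32\right)}{\frac{654698}{43379}} = \left(-15044 - 224\right) \frac{43379}{654698} = \left(-15268\right) \frac{43379}{654698} = - \frac{30105026}{29759}$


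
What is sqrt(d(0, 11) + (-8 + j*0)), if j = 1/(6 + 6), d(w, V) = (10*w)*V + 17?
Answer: 3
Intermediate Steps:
d(w, V) = 17 + 10*V*w (d(w, V) = 10*V*w + 17 = 17 + 10*V*w)
j = 1/12 ≈ 0.083333
sqrt(d(0, 11) + (-8 + j*0)) = sqrt((17 + 10*11*0) + (-8 + (1/12)*0)) = sqrt((17 + 0) + (-8 + 0)) = sqrt(17 - 8) = sqrt(9) = 3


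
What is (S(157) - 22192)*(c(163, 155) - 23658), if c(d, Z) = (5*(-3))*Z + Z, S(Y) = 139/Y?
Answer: 89984881140/157 ≈ 5.7315e+8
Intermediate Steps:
c(d, Z) = -14*Z (c(d, Z) = -15*Z + Z = -14*Z)
(S(157) - 22192)*(c(163, 155) - 23658) = (139/157 - 22192)*(-14*155 - 23658) = (139*(1/157) - 22192)*(-2170 - 23658) = (139/157 - 22192)*(-25828) = -3484005/157*(-25828) = 89984881140/157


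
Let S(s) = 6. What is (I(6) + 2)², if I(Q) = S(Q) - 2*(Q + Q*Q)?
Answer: 5776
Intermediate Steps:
I(Q) = 6 - 2*Q - 2*Q² (I(Q) = 6 - 2*(Q + Q*Q) = 6 - 2*(Q + Q²) = 6 + (-2*Q - 2*Q²) = 6 - 2*Q - 2*Q²)
(I(6) + 2)² = ((6 - 2*6 - 2*6²) + 2)² = ((6 - 12 - 2*36) + 2)² = ((6 - 12 - 72) + 2)² = (-78 + 2)² = (-76)² = 5776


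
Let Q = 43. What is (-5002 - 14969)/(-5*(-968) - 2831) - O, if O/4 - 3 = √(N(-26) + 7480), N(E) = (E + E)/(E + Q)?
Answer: -6297/287 - 8*√540209/17 ≈ -367.82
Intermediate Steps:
N(E) = 2*E/(43 + E) (N(E) = (E + E)/(E + 43) = (2*E)/(43 + E) = 2*E/(43 + E))
O = 12 + 8*√540209/17 (O = 12 + 4*√(2*(-26)/(43 - 26) + 7480) = 12 + 4*√(2*(-26)/17 + 7480) = 12 + 4*√(2*(-26)*(1/17) + 7480) = 12 + 4*√(-52/17 + 7480) = 12 + 4*√(127108/17) = 12 + 4*(2*√540209/17) = 12 + 8*√540209/17 ≈ 357.88)
(-5002 - 14969)/(-5*(-968) - 2831) - O = (-5002 - 14969)/(-5*(-968) - 2831) - (12 + 8*√540209/17) = -19971/(4840 - 2831) + (-12 - 8*√540209/17) = -19971/2009 + (-12 - 8*√540209/17) = -19971*1/2009 + (-12 - 8*√540209/17) = -2853/287 + (-12 - 8*√540209/17) = -6297/287 - 8*√540209/17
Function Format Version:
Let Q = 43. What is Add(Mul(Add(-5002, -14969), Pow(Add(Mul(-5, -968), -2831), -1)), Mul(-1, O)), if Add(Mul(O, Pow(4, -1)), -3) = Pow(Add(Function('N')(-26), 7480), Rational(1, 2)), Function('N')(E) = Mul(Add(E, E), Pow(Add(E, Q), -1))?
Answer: Add(Rational(-6297, 287), Mul(Rational(-8, 17), Pow(540209, Rational(1, 2)))) ≈ -367.82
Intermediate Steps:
Function('N')(E) = Mul(2, E, Pow(Add(43, E), -1)) (Function('N')(E) = Mul(Add(E, E), Pow(Add(E, 43), -1)) = Mul(Mul(2, E), Pow(Add(43, E), -1)) = Mul(2, E, Pow(Add(43, E), -1)))
O = Add(12, Mul(Rational(8, 17), Pow(540209, Rational(1, 2)))) (O = Add(12, Mul(4, Pow(Add(Mul(2, -26, Pow(Add(43, -26), -1)), 7480), Rational(1, 2)))) = Add(12, Mul(4, Pow(Add(Mul(2, -26, Pow(17, -1)), 7480), Rational(1, 2)))) = Add(12, Mul(4, Pow(Add(Mul(2, -26, Rational(1, 17)), 7480), Rational(1, 2)))) = Add(12, Mul(4, Pow(Add(Rational(-52, 17), 7480), Rational(1, 2)))) = Add(12, Mul(4, Pow(Rational(127108, 17), Rational(1, 2)))) = Add(12, Mul(4, Mul(Rational(2, 17), Pow(540209, Rational(1, 2))))) = Add(12, Mul(Rational(8, 17), Pow(540209, Rational(1, 2)))) ≈ 357.88)
Add(Mul(Add(-5002, -14969), Pow(Add(Mul(-5, -968), -2831), -1)), Mul(-1, O)) = Add(Mul(Add(-5002, -14969), Pow(Add(Mul(-5, -968), -2831), -1)), Mul(-1, Add(12, Mul(Rational(8, 17), Pow(540209, Rational(1, 2)))))) = Add(Mul(-19971, Pow(Add(4840, -2831), -1)), Add(-12, Mul(Rational(-8, 17), Pow(540209, Rational(1, 2))))) = Add(Mul(-19971, Pow(2009, -1)), Add(-12, Mul(Rational(-8, 17), Pow(540209, Rational(1, 2))))) = Add(Mul(-19971, Rational(1, 2009)), Add(-12, Mul(Rational(-8, 17), Pow(540209, Rational(1, 2))))) = Add(Rational(-2853, 287), Add(-12, Mul(Rational(-8, 17), Pow(540209, Rational(1, 2))))) = Add(Rational(-6297, 287), Mul(Rational(-8, 17), Pow(540209, Rational(1, 2))))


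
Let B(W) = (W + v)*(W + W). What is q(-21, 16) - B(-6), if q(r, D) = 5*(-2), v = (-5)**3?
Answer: -1582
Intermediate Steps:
v = -125
B(W) = 2*W*(-125 + W) (B(W) = (W - 125)*(W + W) = (-125 + W)*(2*W) = 2*W*(-125 + W))
q(r, D) = -10
q(-21, 16) - B(-6) = -10 - 2*(-6)*(-125 - 6) = -10 - 2*(-6)*(-131) = -10 - 1*1572 = -10 - 1572 = -1582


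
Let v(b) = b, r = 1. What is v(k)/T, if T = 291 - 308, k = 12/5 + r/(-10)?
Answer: -23/170 ≈ -0.13529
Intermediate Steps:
k = 23/10 (k = 12/5 + 1/(-10) = 12*(⅕) + 1*(-⅒) = 12/5 - ⅒ = 23/10 ≈ 2.3000)
T = -17
v(k)/T = (23/10)/(-17) = (23/10)*(-1/17) = -23/170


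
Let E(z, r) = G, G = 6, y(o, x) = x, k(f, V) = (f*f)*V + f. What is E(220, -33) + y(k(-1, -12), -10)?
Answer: -4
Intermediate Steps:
k(f, V) = f + V*f² (k(f, V) = f²*V + f = V*f² + f = f + V*f²)
E(z, r) = 6
E(220, -33) + y(k(-1, -12), -10) = 6 - 10 = -4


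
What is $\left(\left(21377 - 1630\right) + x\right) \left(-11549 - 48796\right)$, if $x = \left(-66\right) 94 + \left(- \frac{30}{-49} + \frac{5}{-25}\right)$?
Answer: $- \frac{40046583384}{49} \approx -8.1728 \cdot 10^{8}$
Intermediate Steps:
$x = - \frac{1519879}{245}$ ($x = -6204 + \left(\left(-30\right) \left(- \frac{1}{49}\right) + 5 \left(- \frac{1}{25}\right)\right) = -6204 + \left(\frac{30}{49} - \frac{1}{5}\right) = -6204 + \frac{101}{245} = - \frac{1519879}{245} \approx -6203.6$)
$\left(\left(21377 - 1630\right) + x\right) \left(-11549 - 48796\right) = \left(\left(21377 - 1630\right) - \frac{1519879}{245}\right) \left(-11549 - 48796\right) = \left(19747 - \frac{1519879}{245}\right) \left(-60345\right) = \frac{3318136}{245} \left(-60345\right) = - \frac{40046583384}{49}$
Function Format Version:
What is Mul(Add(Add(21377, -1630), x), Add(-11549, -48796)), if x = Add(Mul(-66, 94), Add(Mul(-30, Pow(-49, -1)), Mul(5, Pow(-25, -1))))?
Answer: Rational(-40046583384, 49) ≈ -8.1728e+8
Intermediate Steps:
x = Rational(-1519879, 245) (x = Add(-6204, Add(Mul(-30, Rational(-1, 49)), Mul(5, Rational(-1, 25)))) = Add(-6204, Add(Rational(30, 49), Rational(-1, 5))) = Add(-6204, Rational(101, 245)) = Rational(-1519879, 245) ≈ -6203.6)
Mul(Add(Add(21377, -1630), x), Add(-11549, -48796)) = Mul(Add(Add(21377, -1630), Rational(-1519879, 245)), Add(-11549, -48796)) = Mul(Add(19747, Rational(-1519879, 245)), -60345) = Mul(Rational(3318136, 245), -60345) = Rational(-40046583384, 49)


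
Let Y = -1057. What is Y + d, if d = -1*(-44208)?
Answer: 43151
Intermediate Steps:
d = 44208
Y + d = -1057 + 44208 = 43151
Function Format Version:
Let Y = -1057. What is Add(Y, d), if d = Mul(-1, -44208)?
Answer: 43151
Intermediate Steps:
d = 44208
Add(Y, d) = Add(-1057, 44208) = 43151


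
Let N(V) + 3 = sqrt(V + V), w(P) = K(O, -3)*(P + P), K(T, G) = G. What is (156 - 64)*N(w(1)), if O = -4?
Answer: -276 + 184*I*sqrt(3) ≈ -276.0 + 318.7*I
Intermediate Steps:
w(P) = -6*P (w(P) = -3*(P + P) = -6*P)
N(V) = -3 + sqrt(2)*sqrt(V) (N(V) = -3 + sqrt(V + V) = -3 + sqrt(2*V) = -3 + sqrt(2)*sqrt(V))
(156 - 64)*N(w(1)) = (156 - 64)*(-3 + sqrt(2)*sqrt(-6*1)) = 92*(-3 + sqrt(2)*sqrt(-6)) = 92*(-3 + sqrt(2)*(I*sqrt(6))) = 92*(-3 + 2*I*sqrt(3)) = -276 + 184*I*sqrt(3)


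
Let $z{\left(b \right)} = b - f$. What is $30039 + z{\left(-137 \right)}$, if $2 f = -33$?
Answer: $\frac{59837}{2} \approx 29919.0$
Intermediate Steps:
$f = - \frac{33}{2}$ ($f = \frac{1}{2} \left(-33\right) = - \frac{33}{2} \approx -16.5$)
$z{\left(b \right)} = \frac{33}{2} + b$ ($z{\left(b \right)} = b - - \frac{33}{2} = b + \frac{33}{2} = \frac{33}{2} + b$)
$30039 + z{\left(-137 \right)} = 30039 + \left(\frac{33}{2} - 137\right) = 30039 - \frac{241}{2} = \frac{59837}{2}$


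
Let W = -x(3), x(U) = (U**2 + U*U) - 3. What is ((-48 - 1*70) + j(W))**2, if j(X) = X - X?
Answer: 13924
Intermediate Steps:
x(U) = -3 + 2*U**2 (x(U) = (U**2 + U**2) - 3 = 2*U**2 - 3 = -3 + 2*U**2)
W = -15 (W = -(-3 + 2*3**2) = -(-3 + 2*9) = -(-3 + 18) = -1*15 = -15)
j(X) = 0
((-48 - 1*70) + j(W))**2 = ((-48 - 1*70) + 0)**2 = ((-48 - 70) + 0)**2 = (-118 + 0)**2 = (-118)**2 = 13924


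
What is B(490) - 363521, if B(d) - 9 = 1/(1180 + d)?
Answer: -607065039/1670 ≈ -3.6351e+5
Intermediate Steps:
B(d) = 9 + 1/(1180 + d)
B(490) - 363521 = (10621 + 9*490)/(1180 + 490) - 363521 = (10621 + 4410)/1670 - 363521 = (1/1670)*15031 - 363521 = 15031/1670 - 363521 = -607065039/1670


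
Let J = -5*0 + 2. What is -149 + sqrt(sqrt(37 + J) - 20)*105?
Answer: -149 + 105*I*sqrt(20 - sqrt(39)) ≈ -149.0 + 389.42*I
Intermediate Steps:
J = 2 (J = 0 + 2 = 2)
-149 + sqrt(sqrt(37 + J) - 20)*105 = -149 + sqrt(sqrt(37 + 2) - 20)*105 = -149 + sqrt(sqrt(39) - 20)*105 = -149 + sqrt(-20 + sqrt(39))*105 = -149 + 105*sqrt(-20 + sqrt(39))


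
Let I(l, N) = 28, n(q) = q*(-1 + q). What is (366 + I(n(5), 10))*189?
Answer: 74466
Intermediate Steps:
(366 + I(n(5), 10))*189 = (366 + 28)*189 = 394*189 = 74466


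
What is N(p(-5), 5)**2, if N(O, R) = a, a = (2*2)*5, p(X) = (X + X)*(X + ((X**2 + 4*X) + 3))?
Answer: 400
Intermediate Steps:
p(X) = 2*X*(3 + X**2 + 5*X) (p(X) = (2*X)*(X + (3 + X**2 + 4*X)) = (2*X)*(3 + X**2 + 5*X) = 2*X*(3 + X**2 + 5*X))
a = 20 (a = 4*5 = 20)
N(O, R) = 20
N(p(-5), 5)**2 = 20**2 = 400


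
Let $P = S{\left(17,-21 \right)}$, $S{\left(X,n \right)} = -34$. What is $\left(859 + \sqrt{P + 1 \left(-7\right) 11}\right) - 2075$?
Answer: $-1216 + i \sqrt{111} \approx -1216.0 + 10.536 i$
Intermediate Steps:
$P = -34$
$\left(859 + \sqrt{P + 1 \left(-7\right) 11}\right) - 2075 = \left(859 + \sqrt{-34 + 1 \left(-7\right) 11}\right) - 2075 = \left(859 + \sqrt{-34 - 77}\right) - 2075 = \left(859 + \sqrt{-111}\right) - 2075 = \left(859 + i \sqrt{111}\right) - 2075 = -1216 + i \sqrt{111}$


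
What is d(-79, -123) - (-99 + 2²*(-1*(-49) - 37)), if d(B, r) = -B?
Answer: 130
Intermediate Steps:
d(-79, -123) - (-99 + 2²*(-1*(-49) - 37)) = -1*(-79) - (-99 + 2²*(-1*(-49) - 37)) = 79 - (-99 + 4*(49 - 37)) = 79 - (-99 + 4*12) = 79 - (-99 + 48) = 79 - 1*(-51) = 79 + 51 = 130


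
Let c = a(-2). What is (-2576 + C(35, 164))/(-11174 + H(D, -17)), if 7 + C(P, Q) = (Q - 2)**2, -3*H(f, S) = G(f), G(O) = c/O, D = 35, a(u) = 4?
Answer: -2484405/1173274 ≈ -2.1175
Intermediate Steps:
c = 4
G(O) = 4/O
H(f, S) = -4/(3*f)
C(P, Q) = -7 + (-2 + Q)**2 (C(P, Q) = -7 + (Q - 2)**2 = -7 + (-2 + Q)**2)
(-2576 + C(35, 164))/(-11174 + H(D, -17)) = (-2576 + (-7 + (-2 + 164)**2))/(-11174 - 4/3/35) = (-2576 + (-7 + 162**2))/(-11174 - 4/3*1/35) = (-2576 + (-7 + 26244))/(-11174 - 4/105) = (-2576 + 26237)/(-1173274/105) = 23661*(-105/1173274) = -2484405/1173274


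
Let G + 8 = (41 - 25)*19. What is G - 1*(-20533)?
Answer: 20829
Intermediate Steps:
G = 296 (G = -8 + (41 - 25)*19 = -8 + 16*19 = -8 + 304 = 296)
G - 1*(-20533) = 296 - 1*(-20533) = 296 + 20533 = 20829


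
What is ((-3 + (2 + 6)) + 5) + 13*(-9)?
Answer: -107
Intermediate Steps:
((-3 + (2 + 6)) + 5) + 13*(-9) = ((-3 + 8) + 5) - 117 = (5 + 5) - 117 = 10 - 117 = -107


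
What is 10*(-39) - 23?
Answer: -413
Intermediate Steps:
10*(-39) - 23 = -390 - 23 = -413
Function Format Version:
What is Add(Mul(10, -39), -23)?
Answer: -413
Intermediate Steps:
Add(Mul(10, -39), -23) = Add(-390, -23) = -413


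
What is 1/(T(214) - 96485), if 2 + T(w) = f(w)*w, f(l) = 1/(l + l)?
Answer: -2/192973 ≈ -1.0364e-5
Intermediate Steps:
f(l) = 1/(2*l)
T(w) = -3/2 (T(w) = -2 + (1/(2*w))*w = -2 + ½ = -3/2)
1/(T(214) - 96485) = 1/(-3/2 - 96485) = 1/(-192973/2) = -2/192973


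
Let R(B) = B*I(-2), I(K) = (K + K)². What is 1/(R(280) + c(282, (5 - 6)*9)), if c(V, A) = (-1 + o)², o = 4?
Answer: 1/4489 ≈ 0.00022277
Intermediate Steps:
I(K) = 4*K² (I(K) = (2*K)² = 4*K²)
c(V, A) = 9 (c(V, A) = (-1 + 4)² = 3² = 9)
R(B) = 16*B (R(B) = B*(4*(-2)²) = B*(4*4) = B*16 = 16*B)
1/(R(280) + c(282, (5 - 6)*9)) = 1/(16*280 + 9) = 1/(4480 + 9) = 1/4489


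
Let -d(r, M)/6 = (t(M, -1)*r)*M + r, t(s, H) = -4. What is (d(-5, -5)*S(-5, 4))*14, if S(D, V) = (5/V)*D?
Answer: -55125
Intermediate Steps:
S(D, V) = 5*D/V
d(r, M) = -6*r + 24*M*r (d(r, M) = -6*((-4*r)*M + r) = -6*(-4*M*r + r) = -6*(r - 4*M*r) = -6*r + 24*M*r)
(d(-5, -5)*S(-5, 4))*14 = ((6*(-5)*(-1 + 4*(-5)))*(5*(-5)/4))*14 = ((6*(-5)*(-1 - 20))*(5*(-5)*(¼)))*14 = ((6*(-5)*(-21))*(-25/4))*14 = (630*(-25/4))*14 = -7875/2*14 = -55125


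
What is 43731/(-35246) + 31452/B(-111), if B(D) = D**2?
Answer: 189915847/144755322 ≈ 1.3120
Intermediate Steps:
43731/(-35246) + 31452/B(-111) = 43731/(-35246) + 31452/((-111)**2) = 43731*(-1/35246) + 31452/12321 = -43731/35246 + 31452*(1/12321) = -43731/35246 + 10484/4107 = 189915847/144755322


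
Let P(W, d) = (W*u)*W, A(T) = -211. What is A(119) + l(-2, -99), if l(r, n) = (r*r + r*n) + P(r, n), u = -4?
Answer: -25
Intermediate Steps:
P(W, d) = -4*W² (P(W, d) = (W*(-4))*W = (-4*W)*W = -4*W²)
l(r, n) = -3*r² + n*r (l(r, n) = (r*r + r*n) - 4*r² = (r² + n*r) - 4*r² = -3*r² + n*r)
A(119) + l(-2, -99) = -211 - 2*(-99 - 3*(-2)) = -211 - 2*(-99 + 6) = -211 - 2*(-93) = -211 + 186 = -25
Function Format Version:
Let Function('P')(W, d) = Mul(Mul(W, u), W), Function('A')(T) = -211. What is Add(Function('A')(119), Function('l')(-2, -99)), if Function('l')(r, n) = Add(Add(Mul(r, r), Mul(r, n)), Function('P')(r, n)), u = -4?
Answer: -25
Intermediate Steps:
Function('P')(W, d) = Mul(-4, Pow(W, 2)) (Function('P')(W, d) = Mul(Mul(W, -4), W) = Mul(Mul(-4, W), W) = Mul(-4, Pow(W, 2)))
Function('l')(r, n) = Add(Mul(-3, Pow(r, 2)), Mul(n, r)) (Function('l')(r, n) = Add(Add(Mul(r, r), Mul(r, n)), Mul(-4, Pow(r, 2))) = Add(Add(Pow(r, 2), Mul(n, r)), Mul(-4, Pow(r, 2))) = Add(Mul(-3, Pow(r, 2)), Mul(n, r)))
Add(Function('A')(119), Function('l')(-2, -99)) = Add(-211, Mul(-2, Add(-99, Mul(-3, -2)))) = Add(-211, Mul(-2, Add(-99, 6))) = Add(-211, Mul(-2, -93)) = Add(-211, 186) = -25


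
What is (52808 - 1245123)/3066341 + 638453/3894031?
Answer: -2685196961292/11940426910571 ≈ -0.22488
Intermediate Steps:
(52808 - 1245123)/3066341 + 638453/3894031 = -1192315*1/3066341 + 638453*(1/3894031) = -1192315/3066341 + 638453/3894031 = -2685196961292/11940426910571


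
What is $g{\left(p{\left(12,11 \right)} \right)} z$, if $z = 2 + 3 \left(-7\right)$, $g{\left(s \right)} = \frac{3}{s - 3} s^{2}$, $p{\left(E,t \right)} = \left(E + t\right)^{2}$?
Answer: $- \frac{15950937}{526} \approx -30325.0$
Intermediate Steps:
$g{\left(s \right)} = \frac{3 s^{2}}{-3 + s}$ ($g{\left(s \right)} = \frac{3}{-3 + s} s^{2} = \frac{3 s^{2}}{-3 + s}$)
$z = -19$ ($z = 2 - 21 = -19$)
$g{\left(p{\left(12,11 \right)} \right)} z = \frac{3 \left(\left(12 + 11\right)^{2}\right)^{2}}{-3 + \left(12 + 11\right)^{2}} \left(-19\right) = \frac{3 \left(23^{2}\right)^{2}}{-3 + 23^{2}} \left(-19\right) = \frac{3 \cdot 529^{2}}{-3 + 529} \left(-19\right) = 3 \cdot 279841 \cdot \frac{1}{526} \left(-19\right) = \frac{839523}{526} \left(-19\right) = - \frac{15950937}{526}$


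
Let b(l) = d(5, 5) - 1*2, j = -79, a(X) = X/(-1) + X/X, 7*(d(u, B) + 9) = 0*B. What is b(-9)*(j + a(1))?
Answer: 869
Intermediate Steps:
d(u, B) = -9 (d(u, B) = -9 + (0*B)/7 = -9 + (⅐)*0 = -9 + 0 = -9)
a(X) = 1 - X (a(X) = X*(-1) + 1 = -X + 1 = 1 - X)
b(l) = -11 (b(l) = -9 - 1*2 = -9 - 2 = -11)
b(-9)*(j + a(1)) = -11*(-79 + (1 - 1*1)) = -11*(-79 + (1 - 1)) = -11*(-79 + 0) = -11*(-79) = 869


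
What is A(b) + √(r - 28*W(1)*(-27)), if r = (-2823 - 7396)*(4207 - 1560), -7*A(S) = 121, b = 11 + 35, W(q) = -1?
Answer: -121/7 + I*√27050449 ≈ -17.286 + 5201.0*I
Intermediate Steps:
b = 46
A(S) = -121/7 (A(S) = -⅐*121 = -121/7)
r = -27049693 (r = -10219*2647 = -27049693)
A(b) + √(r - 28*W(1)*(-27)) = -121/7 + √(-27049693 - 28*(-1)*(-27)) = -121/7 + √(-27049693 + 28*(-27)) = -121/7 + √(-27049693 - 756) = -121/7 + √(-27050449) = -121/7 + I*√27050449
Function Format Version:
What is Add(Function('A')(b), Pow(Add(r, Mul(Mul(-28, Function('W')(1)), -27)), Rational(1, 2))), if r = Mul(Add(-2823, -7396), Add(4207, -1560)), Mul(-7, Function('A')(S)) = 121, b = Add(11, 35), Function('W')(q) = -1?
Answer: Add(Rational(-121, 7), Mul(I, Pow(27050449, Rational(1, 2)))) ≈ Add(-17.286, Mul(5201.0, I))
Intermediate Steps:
b = 46
Function('A')(S) = Rational(-121, 7) (Function('A')(S) = Mul(Rational(-1, 7), 121) = Rational(-121, 7))
r = -27049693 (r = Mul(-10219, 2647) = -27049693)
Add(Function('A')(b), Pow(Add(r, Mul(Mul(-28, Function('W')(1)), -27)), Rational(1, 2))) = Add(Rational(-121, 7), Pow(Add(-27049693, Mul(Mul(-28, -1), -27)), Rational(1, 2))) = Add(Rational(-121, 7), Pow(Add(-27049693, Mul(28, -27)), Rational(1, 2))) = Add(Rational(-121, 7), Pow(Add(-27049693, -756), Rational(1, 2))) = Add(Rational(-121, 7), Pow(-27050449, Rational(1, 2))) = Add(Rational(-121, 7), Mul(I, Pow(27050449, Rational(1, 2))))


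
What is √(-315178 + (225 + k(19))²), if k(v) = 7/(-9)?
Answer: 17*I*√74246/9 ≈ 514.69*I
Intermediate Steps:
k(v) = -7/9 (k(v) = 7*(-⅑) = -7/9)
√(-315178 + (225 + k(19))²) = √(-315178 + (225 - 7/9)²) = √(-315178 + (2018/9)²) = √(-315178 + 4072324/81) = √(-21457094/81) = 17*I*√74246/9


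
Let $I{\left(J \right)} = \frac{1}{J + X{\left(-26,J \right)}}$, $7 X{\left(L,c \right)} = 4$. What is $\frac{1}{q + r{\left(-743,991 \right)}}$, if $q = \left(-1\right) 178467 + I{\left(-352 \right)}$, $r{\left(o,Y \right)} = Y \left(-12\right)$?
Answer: $- \frac{2460}{468283147} \approx -5.2532 \cdot 10^{-6}$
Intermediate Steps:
$X{\left(L,c \right)} = \frac{4}{7}$ ($X{\left(L,c \right)} = \frac{1}{7} \cdot 4 = \frac{4}{7}$)
$I{\left(J \right)} = \frac{1}{\frac{4}{7} + J}$ ($I{\left(J \right)} = \frac{1}{J + \frac{4}{7}} = \frac{1}{\frac{4}{7} + J}$)
$r{\left(o,Y \right)} = - 12 Y$
$q = - \frac{439028827}{2460}$ ($q = \left(-1\right) 178467 + \frac{7}{4 + 7 \left(-352\right)} = -178467 + \frac{7}{4 - 2464} = -178467 + \frac{7}{-2460} = -178467 + 7 \left(- \frac{1}{2460}\right) = -178467 - \frac{7}{2460} = - \frac{439028827}{2460} \approx -1.7847 \cdot 10^{5}$)
$\frac{1}{q + r{\left(-743,991 \right)}} = \frac{1}{- \frac{439028827}{2460} - 11892} = \frac{1}{- \frac{468283147}{2460}} = - \frac{2460}{468283147}$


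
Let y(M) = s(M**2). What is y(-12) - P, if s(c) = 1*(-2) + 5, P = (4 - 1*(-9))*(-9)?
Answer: 120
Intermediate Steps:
P = -117 (P = (4 + 9)*(-9) = 13*(-9) = -117)
s(c) = 3 (s(c) = -2 + 5 = 3)
y(M) = 3
y(-12) - P = 3 - 1*(-117) = 3 + 117 = 120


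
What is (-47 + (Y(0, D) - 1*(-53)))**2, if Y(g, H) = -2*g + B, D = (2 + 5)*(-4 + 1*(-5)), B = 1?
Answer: 49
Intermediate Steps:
D = -63 (D = 7*(-4 - 5) = 7*(-9) = -63)
Y(g, H) = 1 - 2*g (Y(g, H) = -2*g + 1 = 1 - 2*g)
(-47 + (Y(0, D) - 1*(-53)))**2 = (-47 + ((1 - 2*0) - 1*(-53)))**2 = (-47 + ((1 + 0) + 53))**2 = (-47 + (1 + 53))**2 = (-47 + 54)**2 = 7**2 = 49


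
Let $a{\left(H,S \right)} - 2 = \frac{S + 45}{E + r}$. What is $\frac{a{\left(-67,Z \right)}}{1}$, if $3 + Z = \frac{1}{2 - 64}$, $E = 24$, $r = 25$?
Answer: $\frac{8679}{3038} \approx 2.8568$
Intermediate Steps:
$Z = - \frac{187}{62}$ ($Z = -3 + \frac{1}{2 - 64} = -3 + \frac{1}{-62} = -3 - \frac{1}{62} = - \frac{187}{62} \approx -3.0161$)
$a{\left(H,S \right)} = \frac{143}{49} + \frac{S}{49}$ ($a{\left(H,S \right)} = 2 + \frac{S + 45}{24 + 25} = 2 + \frac{45 + S}{49} = 2 + \left(45 + S\right) \frac{1}{49} = 2 + \left(\frac{45}{49} + \frac{S}{49}\right) = \frac{143}{49} + \frac{S}{49}$)
$\frac{a{\left(-67,Z \right)}}{1} = \frac{\frac{143}{49} + \frac{1}{49} \left(- \frac{187}{62}\right)}{1} = 1 \left(\frac{143}{49} - \frac{187}{3038}\right) = 1 \cdot \frac{8679}{3038} = \frac{8679}{3038}$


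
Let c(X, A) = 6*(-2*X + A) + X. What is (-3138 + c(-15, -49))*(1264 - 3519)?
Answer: 7367085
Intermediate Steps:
c(X, A) = -11*X + 6*A (c(X, A) = 6*(A - 2*X) + X = (-12*X + 6*A) + X = -11*X + 6*A)
(-3138 + c(-15, -49))*(1264 - 3519) = (-3138 + (-11*(-15) + 6*(-49)))*(1264 - 3519) = (-3138 + (165 - 294))*(-2255) = (-3138 - 129)*(-2255) = -3267*(-2255) = 7367085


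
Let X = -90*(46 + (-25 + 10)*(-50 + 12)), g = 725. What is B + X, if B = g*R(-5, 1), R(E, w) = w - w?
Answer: -55440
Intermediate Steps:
R(E, w) = 0
X = -55440 (X = -90*(46 - 15*(-38)) = -90*(46 + 570) = -90*616 = -55440)
B = 0 (B = 725*0 = 0)
B + X = 0 - 55440 = -55440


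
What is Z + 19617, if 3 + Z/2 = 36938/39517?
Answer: 775041763/39517 ≈ 19613.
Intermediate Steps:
Z = -163226/39517 (Z = -6 + 2*(36938/39517) = -6 + 73876/39517 = -163226/39517 ≈ -4.1305)
Z + 19617 = -163226/39517 + 19617 = 775041763/39517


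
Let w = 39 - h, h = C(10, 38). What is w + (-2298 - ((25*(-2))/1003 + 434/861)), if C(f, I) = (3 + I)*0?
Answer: -278746607/123369 ≈ -2259.5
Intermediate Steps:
C(f, I) = 0
h = 0
w = 39 (w = 39 - 1*0 = 39 + 0 = 39)
w + (-2298 - ((25*(-2))/1003 + 434/861)) = 39 + (-2298 - ((25*(-2))/1003 + 434/861)) = 39 + (-2298 - (-50*1/1003 + 434*(1/861))) = 39 + (-2298 - (-50/1003 + 62/123)) = 39 + (-2298 - 1*56036/123369) = 39 + (-2298 - 56036/123369) = 39 - 283557998/123369 = -278746607/123369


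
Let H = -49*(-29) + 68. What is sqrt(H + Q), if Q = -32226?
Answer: I*sqrt(30737) ≈ 175.32*I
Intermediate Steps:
H = 1489 (H = 1421 + 68 = 1489)
sqrt(H + Q) = sqrt(1489 - 32226) = sqrt(-30737) = I*sqrt(30737)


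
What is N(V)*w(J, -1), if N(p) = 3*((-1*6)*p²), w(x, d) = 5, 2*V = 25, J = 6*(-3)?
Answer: -28125/2 ≈ -14063.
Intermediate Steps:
J = -18
V = 25/2 (V = (½)*25 = 25/2 ≈ 12.500)
N(p) = -18*p² (N(p) = 3*(-6*p²) = -18*p²)
N(V)*w(J, -1) = -18*(25/2)²*5 = -18*625/4*5 = -5625/2*5 = -28125/2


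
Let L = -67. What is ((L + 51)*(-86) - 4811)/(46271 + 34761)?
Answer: -3435/81032 ≈ -0.042391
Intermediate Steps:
((L + 51)*(-86) - 4811)/(46271 + 34761) = ((-67 + 51)*(-86) - 4811)/(46271 + 34761) = (-16*(-86) - 4811)/81032 = (1376 - 4811)*(1/81032) = -3435*1/81032 = -3435/81032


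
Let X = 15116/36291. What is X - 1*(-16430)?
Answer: 596276246/36291 ≈ 16430.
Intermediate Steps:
X = 15116/36291 (X = 15116*(1/36291) = 15116/36291 ≈ 0.41652)
X - 1*(-16430) = 15116/36291 - 1*(-16430) = 15116/36291 + 16430 = 596276246/36291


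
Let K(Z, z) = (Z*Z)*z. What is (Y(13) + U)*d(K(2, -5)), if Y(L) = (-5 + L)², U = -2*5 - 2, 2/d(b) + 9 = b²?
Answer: 104/391 ≈ 0.26598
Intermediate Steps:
K(Z, z) = z*Z² (K(Z, z) = Z²*z = z*Z²)
d(b) = 2/(-9 + b²)
U = -12 (U = -10 - 2 = -12)
(Y(13) + U)*d(K(2, -5)) = ((-5 + 13)² - 12)*(2/(-9 + (-5*2²)²)) = (8² - 12)*(2/(-9 + (-5*4)²)) = (64 - 12)*(2/(-9 + (-20)²)) = 52*(2/(-9 + 400)) = 52*(2/391) = 104/391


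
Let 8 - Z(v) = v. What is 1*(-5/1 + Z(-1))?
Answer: 4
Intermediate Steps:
Z(v) = 8 - v
1*(-5/1 + Z(-1)) = 1*(-5/1 + (8 - 1*(-1))) = 1*(-5*1 + (8 + 1)) = 1*(-5 + 9) = 1*4 = 4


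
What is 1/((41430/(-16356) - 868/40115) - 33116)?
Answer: -109353490/3621629535083 ≈ -3.0195e-5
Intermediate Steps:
1/((41430/(-16356) - 868/40115) - 33116) = 1/((41430*(-1/16356) - 868*1/40115) - 33116) = 1/((-6905/2726 - 868/40115) - 33116) = 1/(-279360243/109353490 - 33116) = 1/(-3621629535083/109353490) = -109353490/3621629535083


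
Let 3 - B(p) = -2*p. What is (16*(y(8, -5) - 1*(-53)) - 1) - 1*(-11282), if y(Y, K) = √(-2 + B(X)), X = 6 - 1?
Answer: 12129 + 16*√11 ≈ 12182.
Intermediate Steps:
X = 5
B(p) = 3 + 2*p (B(p) = 3 - (-2)*p = 3 + 2*p)
y(Y, K) = √11 (y(Y, K) = √(-2 + (3 + 2*5)) = √(-2 + (3 + 10)) = √(-2 + 13) = √11)
(16*(y(8, -5) - 1*(-53)) - 1) - 1*(-11282) = (16*(√11 - 1*(-53)) - 1) - 1*(-11282) = (16*(√11 + 53) - 1) + 11282 = (16*(53 + √11) - 1) + 11282 = ((848 + 16*√11) - 1) + 11282 = (847 + 16*√11) + 11282 = 12129 + 16*√11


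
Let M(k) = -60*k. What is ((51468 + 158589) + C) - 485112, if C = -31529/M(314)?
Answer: -5182004671/18840 ≈ -2.7505e+5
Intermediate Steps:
C = 31529/18840 (C = -31529/((-60*314)) = -31529/(-18840) = -31529*(-1/18840) = 31529/18840 ≈ 1.6735)
((51468 + 158589) + C) - 485112 = ((51468 + 158589) + 31529/18840) - 485112 = (210057 + 31529/18840) - 485112 = 3957505409/18840 - 485112 = -5182004671/18840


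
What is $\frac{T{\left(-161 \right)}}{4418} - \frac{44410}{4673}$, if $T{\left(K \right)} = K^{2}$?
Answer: $- \frac{75074547}{20645314} \approx -3.6364$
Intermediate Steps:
$\frac{T{\left(-161 \right)}}{4418} - \frac{44410}{4673} = \frac{\left(-161\right)^{2}}{4418} - \frac{44410}{4673} = 25921 \cdot \frac{1}{4418} - \frac{44410}{4673} = \frac{25921}{4418} - \frac{44410}{4673} = - \frac{75074547}{20645314}$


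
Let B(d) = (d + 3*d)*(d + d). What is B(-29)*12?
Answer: 80736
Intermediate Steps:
B(d) = 8*d**2 (B(d) = (4*d)*(2*d) = 8*d**2)
B(-29)*12 = (8*(-29)**2)*12 = (8*841)*12 = 6728*12 = 80736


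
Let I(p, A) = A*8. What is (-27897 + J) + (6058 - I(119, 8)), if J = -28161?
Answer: -50064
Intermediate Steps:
I(p, A) = 8*A
(-27897 + J) + (6058 - I(119, 8)) = (-27897 - 28161) + (6058 - 8*8) = -56058 + (6058 - 1*64) = -56058 + (6058 - 64) = -56058 + 5994 = -50064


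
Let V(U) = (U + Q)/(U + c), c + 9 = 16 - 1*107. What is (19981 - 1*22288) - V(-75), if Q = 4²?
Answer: -403784/175 ≈ -2307.3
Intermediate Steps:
c = -100 (c = -9 + (16 - 1*107) = -9 + (16 - 107) = -9 - 91 = -100)
Q = 16
V(U) = (16 + U)/(-100 + U) (V(U) = (U + 16)/(U - 100) = (16 + U)/(-100 + U))
(19981 - 1*22288) - V(-75) = (19981 - 1*22288) - (16 - 75)/(-100 - 75) = (19981 - 22288) - (-59)/(-175) = -2307 - (-1)*(-59)/175 = -2307 - 1*59/175 = -2307 - 59/175 = -403784/175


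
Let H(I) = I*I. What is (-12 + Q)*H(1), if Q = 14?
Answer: 2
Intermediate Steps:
H(I) = I²
(-12 + Q)*H(1) = (-12 + 14)*1² = 2*1 = 2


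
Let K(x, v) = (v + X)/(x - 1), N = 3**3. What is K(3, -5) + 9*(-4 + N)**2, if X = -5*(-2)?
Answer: 9527/2 ≈ 4763.5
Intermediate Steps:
N = 27
X = 10
K(x, v) = (10 + v)/(-1 + x) (K(x, v) = (v + 10)/(x - 1) = (10 + v)/(-1 + x))
K(3, -5) + 9*(-4 + N)**2 = (10 - 5)/(-1 + 3) + 9*(-4 + 27)**2 = 5/2 + 9*23**2 = (1/2)*5 + 9*529 = 5/2 + 4761 = 9527/2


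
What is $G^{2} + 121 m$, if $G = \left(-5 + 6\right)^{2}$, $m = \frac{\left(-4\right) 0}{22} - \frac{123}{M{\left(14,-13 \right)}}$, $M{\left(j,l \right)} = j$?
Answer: $- \frac{14869}{14} \approx -1062.1$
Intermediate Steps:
$m = - \frac{123}{14}$ ($m = \frac{\left(-4\right) 0}{22} - \frac{123}{14} = 0 \cdot \frac{1}{22} - \frac{123}{14} = 0 - \frac{123}{14} = - \frac{123}{14} \approx -8.7857$)
$G = 1$ ($G = 1^{2} = 1$)
$G^{2} + 121 m = 1^{2} + 121 \left(- \frac{123}{14}\right) = 1 - \frac{14883}{14} = - \frac{14869}{14}$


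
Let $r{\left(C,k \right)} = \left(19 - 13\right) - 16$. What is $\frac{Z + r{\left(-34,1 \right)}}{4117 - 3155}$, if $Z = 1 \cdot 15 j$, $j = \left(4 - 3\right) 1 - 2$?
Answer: $- \frac{25}{962} \approx -0.025988$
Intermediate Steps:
$r{\left(C,k \right)} = -10$ ($r{\left(C,k \right)} = 6 - 16 = -10$)
$j = -1$ ($j = 1 \cdot 1 - 2 = 1 - 2 = -1$)
$Z = -15$ ($Z = 1 \cdot 15 \left(-1\right) = 15 \left(-1\right) = -15$)
$\frac{Z + r{\left(-34,1 \right)}}{4117 - 3155} = \frac{-15 - 10}{4117 - 3155} = - \frac{25}{962}$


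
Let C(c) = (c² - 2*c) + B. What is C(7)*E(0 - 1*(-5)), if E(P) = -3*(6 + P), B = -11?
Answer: -792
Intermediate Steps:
C(c) = -11 + c² - 2*c (C(c) = (c² - 2*c) - 11 = -11 + c² - 2*c)
E(P) = -18 - 3*P
C(7)*E(0 - 1*(-5)) = (-11 + 7² - 2*7)*(-18 - 3*(0 - 1*(-5))) = (-11 + 49 - 14)*(-18 - 3*(0 + 5)) = 24*(-18 - 3*5) = 24*(-18 - 15) = 24*(-33) = -792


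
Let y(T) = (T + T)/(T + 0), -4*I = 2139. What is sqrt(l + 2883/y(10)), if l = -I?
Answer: sqrt(7905)/2 ≈ 44.455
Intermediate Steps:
I = -2139/4 (I = -1/4*2139 = -2139/4 ≈ -534.75)
y(T) = 2 (y(T) = (2*T)/T = 2)
l = 2139/4 (l = -1*(-2139/4) = 2139/4 ≈ 534.75)
sqrt(l + 2883/y(10)) = sqrt(2139/4 + 2883/2) = sqrt(7905/4) = sqrt(7905)/2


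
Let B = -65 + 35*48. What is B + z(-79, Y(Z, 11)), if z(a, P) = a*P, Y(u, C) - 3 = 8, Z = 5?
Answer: 746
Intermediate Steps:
Y(u, C) = 11 (Y(u, C) = 3 + 8 = 11)
z(a, P) = P*a
B = 1615 (B = -65 + 1680 = 1615)
B + z(-79, Y(Z, 11)) = 1615 + 11*(-79) = 1615 - 869 = 746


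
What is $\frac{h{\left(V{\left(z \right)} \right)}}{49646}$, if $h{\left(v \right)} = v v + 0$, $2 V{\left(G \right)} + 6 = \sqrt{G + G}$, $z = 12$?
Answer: $\frac{\left(3 - \sqrt{6}\right)^{2}}{49646} \approx 6.1044 \cdot 10^{-6}$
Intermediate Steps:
$V{\left(G \right)} = -3 + \frac{\sqrt{2} \sqrt{G}}{2}$ ($V{\left(G \right)} = -3 + \frac{\sqrt{G + G}}{2} = -3 + \frac{\sqrt{2 G}}{2} = -3 + \frac{\sqrt{2} \sqrt{G}}{2}$)
$h{\left(v \right)} = v^{2}$ ($h{\left(v \right)} = v^{2} + 0 = v^{2}$)
$\frac{h{\left(V{\left(z \right)} \right)}}{49646} = \frac{\left(-3 + \frac{\sqrt{2} \sqrt{12}}{2}\right)^{2}}{49646} = \left(-3 + \frac{\sqrt{2} \cdot 2 \sqrt{3}}{2}\right)^{2} \cdot \frac{1}{49646} = \left(-3 + \sqrt{6}\right)^{2} \cdot \frac{1}{49646} = \frac{\left(-3 + \sqrt{6}\right)^{2}}{49646}$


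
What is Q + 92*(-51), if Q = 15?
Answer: -4677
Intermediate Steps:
Q + 92*(-51) = 15 + 92*(-51) = 15 - 4692 = -4677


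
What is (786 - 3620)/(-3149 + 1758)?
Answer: 218/107 ≈ 2.0374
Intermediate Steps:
(786 - 3620)/(-3149 + 1758) = -2834/(-1391) = -2834*(-1/1391) = 218/107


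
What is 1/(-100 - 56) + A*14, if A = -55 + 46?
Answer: -19657/156 ≈ -126.01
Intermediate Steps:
A = -9
1/(-100 - 56) + A*14 = 1/(-100 - 56) - 9*14 = 1/(-156) - 126 = -1/156 - 126 = -19657/156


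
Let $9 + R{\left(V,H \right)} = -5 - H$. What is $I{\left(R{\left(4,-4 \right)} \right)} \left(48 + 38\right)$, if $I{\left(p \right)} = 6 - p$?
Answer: $1376$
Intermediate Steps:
$R{\left(V,H \right)} = -14 - H$ ($R{\left(V,H \right)} = -9 - \left(5 + H\right) = -14 - H$)
$I{\left(R{\left(4,-4 \right)} \right)} \left(48 + 38\right) = \left(6 - \left(-14 - -4\right)\right) \left(48 + 38\right) = \left(6 - \left(-14 + 4\right)\right) 86 = \left(6 - -10\right) 86 = \left(6 + 10\right) 86 = 16 \cdot 86 = 1376$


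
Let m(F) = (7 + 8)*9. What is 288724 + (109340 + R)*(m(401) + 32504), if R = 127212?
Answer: 7721109452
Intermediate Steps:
m(F) = 135 (m(F) = 15*9 = 135)
288724 + (109340 + R)*(m(401) + 32504) = 288724 + (109340 + 127212)*(135 + 32504) = 288724 + 236552*32639 = 288724 + 7720820728 = 7721109452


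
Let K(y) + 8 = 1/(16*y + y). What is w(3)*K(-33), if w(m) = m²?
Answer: -13467/187 ≈ -72.016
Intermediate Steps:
K(y) = -8 + 1/(17*y) (K(y) = -8 + 1/(16*y + y) = -8 + 1/(17*y))
w(3)*K(-33) = 3²*(-8 + (1/17)/(-33)) = 9*(-8 + (1/17)*(-1/33)) = 9*(-8 - 1/561) = 9*(-4489/561) = -13467/187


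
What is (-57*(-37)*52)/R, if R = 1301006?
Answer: 2886/34237 ≈ 0.084295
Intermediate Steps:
(-57*(-37)*52)/R = (-57*(-37)*52)/1301006 = (2109*52)*(1/1301006) = 109668*(1/1301006) = 2886/34237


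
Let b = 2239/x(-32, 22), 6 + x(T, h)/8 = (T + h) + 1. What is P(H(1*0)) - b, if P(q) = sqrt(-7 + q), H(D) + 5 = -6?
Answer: 2239/120 + 3*I*sqrt(2) ≈ 18.658 + 4.2426*I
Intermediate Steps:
H(D) = -11 (H(D) = -5 - 6 = -11)
x(T, h) = -40 + 8*T + 8*h (x(T, h) = -48 + 8*((T + h) + 1) = -48 + 8*(1 + T + h) = -48 + (8 + 8*T + 8*h) = -40 + 8*T + 8*h)
b = -2239/120 (b = 2239/(-40 + 8*(-32) + 8*22) = 2239/(-40 - 256 + 176) = 2239/(-120) = 2239*(-1/120) = -2239/120 ≈ -18.658)
P(H(1*0)) - b = sqrt(-7 - 11) - 1*(-2239/120) = sqrt(-18) + 2239/120 = 3*I*sqrt(2) + 2239/120 = 2239/120 + 3*I*sqrt(2)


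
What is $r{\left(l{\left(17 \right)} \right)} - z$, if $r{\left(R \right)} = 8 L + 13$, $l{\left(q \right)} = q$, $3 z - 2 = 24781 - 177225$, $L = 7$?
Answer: $50883$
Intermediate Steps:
$z = -50814$ ($z = \frac{2}{3} + \frac{24781 - 177225}{3} = \frac{2}{3} + \frac{1}{3} \left(-152444\right) = \frac{2}{3} - \frac{152444}{3} = -50814$)
$r{\left(R \right)} = 69$ ($r{\left(R \right)} = 8 \cdot 7 + 13 = 56 + 13 = 69$)
$r{\left(l{\left(17 \right)} \right)} - z = 69 - -50814 = 69 + 50814 = 50883$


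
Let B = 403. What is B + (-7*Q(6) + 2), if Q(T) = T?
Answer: 363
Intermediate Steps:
B + (-7*Q(6) + 2) = 403 + (-7*6 + 2) = 403 + (-42 + 2) = 403 - 40 = 363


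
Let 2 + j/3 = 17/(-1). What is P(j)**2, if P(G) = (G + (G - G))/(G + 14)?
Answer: 3249/1849 ≈ 1.7572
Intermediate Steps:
j = -57 (j = -6 + 3*(17/(-1)) = -6 + 3*(17*(-1)) = -6 + 3*(-17) = -6 - 51 = -57)
P(G) = G/(14 + G) (P(G) = (G + 0)/(14 + G) = G/(14 + G))
P(j)**2 = (-57/(14 - 57))**2 = (-57/(-43))**2 = (-57*(-1/43))**2 = (57/43)**2 = 3249/1849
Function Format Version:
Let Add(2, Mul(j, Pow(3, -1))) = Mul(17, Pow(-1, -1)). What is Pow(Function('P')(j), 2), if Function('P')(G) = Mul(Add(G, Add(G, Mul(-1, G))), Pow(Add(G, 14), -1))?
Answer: Rational(3249, 1849) ≈ 1.7572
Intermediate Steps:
j = -57 (j = Add(-6, Mul(3, Mul(17, Pow(-1, -1)))) = Add(-6, Mul(3, Mul(17, -1))) = Add(-6, Mul(3, -17)) = Add(-6, -51) = -57)
Function('P')(G) = Mul(G, Pow(Add(14, G), -1)) (Function('P')(G) = Mul(Add(G, 0), Pow(Add(14, G), -1)) = Mul(G, Pow(Add(14, G), -1)))
Pow(Function('P')(j), 2) = Pow(Mul(-57, Pow(Add(14, -57), -1)), 2) = Pow(Mul(-57, Pow(-43, -1)), 2) = Pow(Mul(-57, Rational(-1, 43)), 2) = Pow(Rational(57, 43), 2) = Rational(3249, 1849)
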